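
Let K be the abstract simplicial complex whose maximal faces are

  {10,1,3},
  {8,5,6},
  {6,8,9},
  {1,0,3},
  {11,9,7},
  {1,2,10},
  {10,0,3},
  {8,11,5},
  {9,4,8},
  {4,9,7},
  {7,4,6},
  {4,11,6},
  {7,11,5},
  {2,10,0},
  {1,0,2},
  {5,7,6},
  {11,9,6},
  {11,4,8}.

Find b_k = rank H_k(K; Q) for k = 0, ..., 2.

K has 12 vertices, 27 edges, 18 triangles.
rank ∂_0 = 0, rank ∂_1 = 10 ⇒ b_0 = 12 − 0 − 10 = 2; all invariant factors of ∂_1 are 1 so no torsion. So H_0 = Z^2.
rank ∂_1 = 10, rank ∂_2 = 17 ⇒ b_1 = 27 − 10 − 17 = 0; ∂_2 has invariant factor(s) [2] giving torsion. So H_1 = Z/2Z.
rank ∂_2 = 17, rank ∂_3 = 0 ⇒ b_2 = 18 − 17 − 0 = 1. So H_2 = Z.

b_0 = 2, b_1 = 0, b_2 = 1.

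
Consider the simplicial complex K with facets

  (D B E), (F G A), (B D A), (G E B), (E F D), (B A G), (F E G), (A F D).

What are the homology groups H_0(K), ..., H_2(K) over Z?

H_0 = Z,  H_1 = 0,  H_2 = Z.

Fix the vertex order A < B < D < E < F < G and write every simplex with vertices in increasing order. Then dim K = 2 and the simplices of K are:

  0-simplices (6): A, B, D, E, F, G
  1-simplices (12): AB, AD, AF, AG, BD, BE, BG, DE, DF, EF, EG, FG
  2-simplices (8): ABD, ABG, ADF, AFG, BDE, BEG, DEF, EFG

so the chain groups are C_0 ≅ Z^6, C_1 ≅ Z^12, C_2 ≅ Z^8.

The boundary map ∂_1: C_1 → C_0 sends each edge [p,q] (with p < q) to q − p. For instance
  ∂BD = D − B.
As a 6×12 matrix over Z this has rank 5, with invariant factors (1,1,1,1,1).

Boundary ∂_2: C_2 → C_1 maps a triangle to the signed sum of its edges. For instance
  ∂BDE = DE − BE + BD,
  ∂DEF = EF − DF + DE.
This gives a 12×8 integer matrix of rank 7; reducing to Smith normal form yields diagonal entries (1,1,1,1,1,1,1).

From H_k ≅ ker(∂_k) / im(∂_{k+1}) we obtain:

  H_0: rank C_0 − rank ∂_1 = 6 − 5 = 1, and the invariant factors of ∂_1 are all 1, so H_0 ≅ Z.
  H_1: rank ker ∂_1 − rank ∂_2 = (12 − 5) − 7 = 0, and the invariant factors of ∂_2 are all 1, so H_1 ≅ 0.
  H_2: rank ker ∂_2 − rank ∂_3 = (8 − 7) − 0 = 1, and there is no ∂_3, so H_2 ≅ Z.

(K is a triangulation of the 2-sphere S^2.)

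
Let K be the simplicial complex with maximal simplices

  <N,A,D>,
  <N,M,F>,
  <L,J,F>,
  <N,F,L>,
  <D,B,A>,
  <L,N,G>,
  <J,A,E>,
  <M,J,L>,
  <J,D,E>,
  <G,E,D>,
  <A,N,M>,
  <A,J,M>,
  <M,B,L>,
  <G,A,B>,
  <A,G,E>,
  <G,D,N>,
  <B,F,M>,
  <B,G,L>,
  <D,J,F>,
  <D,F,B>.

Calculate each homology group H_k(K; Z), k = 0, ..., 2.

H_0 = Z,  H_1 = Z ⊕ Z/2Z,  H_2 = 0.

Order the vertices as A < B < D < E < F < G < J < L < M < N. Listing each simplex with vertices in this order, K has dimension 2 with simplices:

  0-simplices (10): A, B, D, E, F, G, J, L, M, N
  1-simplices (30): AB, AD, AE, AG, AJ, AM, AN, BD, BF, BG, BL, BM, DE, DF, DG, DJ, DN, EG, EJ, FJ, FL, FM, FN, GL, GN, JL, JM, LM, LN, MN
  2-simplices (20): ABD, ABG, ADN, AEG, AEJ, AJM, AMN, BDF, BFM, BGL, BLM, DEG, DEJ, DFJ, DGN, FJL, FLN, FMN, GLN, JLM

so the chain groups are C_0 ≅ Z^10, C_1 ≅ Z^30, C_2 ≅ Z^20.

Boundary ∂_1: C_1 → C_0 is given by ∂[p,q] = [q] − [p].
The resulting 10×30 matrix has rank 9, and its Smith normal form has invariant factors (1,1,1,1,1,1,1,1,1).

∂_2: C_2 → C_1 maps a triangle to the signed sum of its edges. For instance
  ∂FJL = JL − FL + FJ,
  ∂AJM = JM − AM + AJ.
The resulting 30×20 matrix has rank 20, and its Smith normal form has invariant factors (1,1,1,1,1,1,1,1,1,1,1,1,1,1,1,1,1,1,1,2).

Computing H_k = (kernel of ∂_k) / (image of ∂_{k+1}):

  H_0: rank C_0 − rank ∂_1 = 10 − 9 = 1, and the invariant factors of ∂_1 are all 1, so H_0 ≅ Z.
  H_1: rank ker ∂_1 − rank ∂_2 = (30 − 9) − 20 = 1, and ∂_2 has invariant factor 2 > 1, so H_1 ≅ Z ⊕ Z/2Z.
  H_2: rank ker ∂_2 − rank ∂_3 = (20 − 20) − 0 = 0, and there is no ∂_3, so H_2 ≅ 0.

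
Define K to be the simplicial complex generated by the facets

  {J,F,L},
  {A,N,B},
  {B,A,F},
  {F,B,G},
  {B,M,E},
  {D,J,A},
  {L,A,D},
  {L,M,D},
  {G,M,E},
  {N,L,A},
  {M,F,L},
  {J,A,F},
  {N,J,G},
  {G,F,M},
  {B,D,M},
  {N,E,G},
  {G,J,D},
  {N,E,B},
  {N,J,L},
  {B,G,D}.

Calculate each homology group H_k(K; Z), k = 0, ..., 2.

Fix the vertex order A < B < D < E < F < G < J < L < M < N and write every simplex with vertices in increasing order. Then dim K = 2 and the simplices of K are:

  0-simplices (10): A, B, D, E, F, G, J, L, M, N
  1-simplices (30): AB, AD, AF, AJ, AL, AN, BD, BE, BF, BG, BM, BN, DG, DJ, DL, DM, EG, EM, EN, FG, FJ, FL, FM, GJ, GM, GN, JL, JN, LM, LN
  2-simplices (20): ABF, ABN, ADJ, ADL, AFJ, ALN, BDG, BDM, BEM, BEN, BFG, DGJ, DLM, EGM, EGN, FGM, FJL, FLM, GJN, JLN

so the chain groups are C_0 ≅ Z^10, C_1 ≅ Z^30, C_2 ≅ Z^20.

∂_1: C_1 → C_0 is given by ∂[p,q] = [q] − [p]. For instance
  ∂EM = M − E.
The resulting 10×30 matrix has rank 9, and its Smith normal form has invariant factors (1,1,1,1,1,1,1,1,1).

The boundary map ∂_2: C_2 → C_1 sends each 2-simplex [p,q,r] to [q,r] − [p,r] + [p,q]. For instance
  ∂BFG = FG − BG + BF,
  ∂GJN = JN − GN + GJ.
This gives a 30×20 integer matrix of rank 20; reducing to Smith normal form yields diagonal entries (1,1,1,1,1,1,1,1,1,1,1,1,1,1,1,1,1,1,1,2).

Now H_k = ker ∂_k / im ∂_{k+1}, so:

  H_0: rank C_0 − rank ∂_1 = 10 − 9 = 1, and the invariant factors of ∂_1 are all 1, so H_0 = Z.
  H_1: rank ker ∂_1 − rank ∂_2 = (30 − 9) − 20 = 1, and ∂_2 has invariant factor 2 > 1, so H_1 = Z ⊕ Z/2Z.
  H_2: rank ker ∂_2 − rank ∂_3 = (20 − 20) − 0 = 0, and there is no ∂_3, so H_2 = 0.

As a check, the Euler characteristic is 10 − 30 + 20 = 0, which agrees with 1 − 1 + 0 = 0.

H_0 = Z,  H_1 = Z ⊕ Z/2Z,  H_2 = 0.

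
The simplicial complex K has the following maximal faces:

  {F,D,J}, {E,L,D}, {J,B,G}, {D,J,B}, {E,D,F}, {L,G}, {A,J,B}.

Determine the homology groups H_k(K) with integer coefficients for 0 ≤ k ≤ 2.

Fix the vertex order A < B < D < E < F < G < J < L and write every simplex with vertices in increasing order. Then dim K = 2 and the simplices of K are:

  0-simplices (8): A, B, D, E, F, G, J, L
  1-simplices (14): AB, AJ, BD, BG, BJ, DE, DF, DJ, DL, EF, EL, FJ, GJ, GL
  2-simplices (6): ABJ, BDJ, BGJ, DEF, DEL, DFJ

giving chain groups C_0 ≅ Z^8, C_1 ≅ Z^14, C_2 ≅ Z^6.

Boundary ∂_1: C_1 → C_0 sends each edge [p,q] (with p < q) to q − p.
This gives a 8×14 integer matrix of rank 7; reducing to Smith normal form yields diagonal entries (1,1,1,1,1,1,1).

∂_2: C_2 → C_1 acts by ∂[p,q,r] = [q,r] − [p,r] + [p,q]. For instance
  ∂DEF = EF − DF + DE,
  ∂DEL = EL − DL + DE.
As a 14×6 matrix over Z this has rank 6, with invariant factors (1,1,1,1,1,1).

Now H_k = ker ∂_k / im ∂_{k+1}, so:

  H_0: rank C_0 − rank ∂_1 = 8 − 7 = 1, and the invariant factors of ∂_1 are all 1, so H_0 = Z.
  H_1: rank ker ∂_1 − rank ∂_2 = (14 − 7) − 6 = 1, and the invariant factors of ∂_2 are all 1, so H_1 = Z.
  H_2: rank ker ∂_2 − rank ∂_3 = (6 − 6) − 0 = 0, and there is no ∂_3, so H_2 = 0.

H_0 ≅ Z,  H_1 ≅ Z,  H_2 = 0.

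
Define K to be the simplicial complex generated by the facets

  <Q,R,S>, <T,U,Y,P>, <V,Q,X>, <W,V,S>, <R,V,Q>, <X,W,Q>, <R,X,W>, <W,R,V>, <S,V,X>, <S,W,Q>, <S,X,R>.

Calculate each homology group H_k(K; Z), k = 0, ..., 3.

H_0 = Z^2,  H_1 = Z/2,  H_2 = 0,  H_3 = 0.

Fix the vertex order P < Q < R < S < T < U < V < W < X < Y and write every simplex with vertices in increasing order. Then dim K = 3 and the simplices of K are:

  0-simplices (10): P, Q, R, S, T, U, V, W, X, Y
  1-simplices (21): PT, PU, PY, QR, QS, QV, QW, QX, RS, RV, RW, RX, SV, SW, SX, TU, TY, UY, VW, VX, WX
  2-simplices (14): PTU, PTY, PUY, QRS, QRV, QSW, QVX, QWX, RSX, RVW, RWX, SVW, SVX, TUY
  3-simplices (1): PTUY

so the chain groups are C_0 ≅ Z^10, C_1 ≅ Z^21, C_2 ≅ Z^14, C_3 ≅ Z^1.

The boundary map ∂_1: C_1 → C_0 maps an edge to its endpoints' difference, ∂[p,q] = q − p. For instance
  ∂SX = X − S.
The 10×21 boundary matrix has rank 8 and Smith normal form diag(1,1,1,1,1,1,1,1).

The boundary map ∂_2: C_2 → C_1 acts by ∂[p,q,r] = [q,r] − [p,r] + [p,q]. For instance
  ∂SVW = VW − SW + SV,
  ∂QSW = SW − QW + QS.
The resulting 21×14 matrix has rank 13, and its Smith normal form has invariant factors (1,1,1,1,1,1,1,1,1,1,1,1,2).

∂_3: C_3 → C_2 sends each 3-simplex σ to the alternating sum Σ_i (−1)^i (σ with its i-th vertex removed). For instance
  ∂PTUY = TUY − PUY + PTY − PTU.
As a 14×1 matrix over Z this has rank 1, with invariant factors (1).

Reading off H_k = ker ∂_k / im ∂_{k+1}:

  H_0: rank C_0 − rank ∂_1 = 10 − 8 = 2, and the invariant factors of ∂_1 are all 1, so H_0 = Z^2.
  H_1: rank ker ∂_1 − rank ∂_2 = (21 − 8) − 13 = 0, and ∂_2 has invariant factor 2 > 1, so H_1 = Z/2.
  H_2: rank ker ∂_2 − rank ∂_3 = (14 − 13) − 1 = 0, and the invariant factors of ∂_3 are all 1, so H_2 = 0.
  H_3: rank ker ∂_3 − rank ∂_4 = (1 − 1) − 0 = 0, and there is no ∂_4, so H_3 = 0.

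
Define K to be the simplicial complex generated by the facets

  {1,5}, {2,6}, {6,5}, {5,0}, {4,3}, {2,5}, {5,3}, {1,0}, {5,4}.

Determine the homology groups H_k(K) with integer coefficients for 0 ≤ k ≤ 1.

H_0 ≅ Z,  H_1 ≅ Z^3.

Order the vertices as 0 < 1 < 2 < 3 < 4 < 5 < 6. Listing each simplex with vertices in this order, K has dimension 1 with simplices:

  0-simplices (7): [0], [1], [2], [3], [4], [5], [6]
  1-simplices (9): [0,1], [0,5], [1,5], [2,5], [2,6], [3,4], [3,5], [4,5], [5,6]

so the chain groups are C_0 ≅ Z^7, C_1 ≅ Z^9.

Boundary ∂_1: C_1 → C_0 sends each edge [p,q] (with p < q) to q − p. For instance
  ∂[5,6] = [6] − [5].
The resulting 7×9 matrix has rank 6, and its Smith normal form has invariant factors (1,1,1,1,1,1).

Computing H_k = (kernel of ∂_k) / (image of ∂_{k+1}):

  H_0: rank C_0 − rank ∂_1 = 7 − 6 = 1, and the invariant factors of ∂_1 are all 1, so H_0 = Z.
  H_1: rank ker ∂_1 − rank ∂_2 = (9 − 6) − 0 = 3, and there is no ∂_2, so H_1 = Z^3.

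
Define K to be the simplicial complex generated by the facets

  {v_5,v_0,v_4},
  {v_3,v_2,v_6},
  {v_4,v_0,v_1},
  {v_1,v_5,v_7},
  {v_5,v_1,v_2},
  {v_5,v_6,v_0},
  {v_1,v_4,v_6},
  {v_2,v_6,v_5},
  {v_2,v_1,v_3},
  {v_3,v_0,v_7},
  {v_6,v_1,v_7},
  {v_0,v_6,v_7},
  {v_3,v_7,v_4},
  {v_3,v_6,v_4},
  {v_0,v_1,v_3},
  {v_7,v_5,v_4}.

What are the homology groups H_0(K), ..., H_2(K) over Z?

H_0 ≅ Z,  H_1 ≅ Z^2,  H_2 ≅ Z.

Fix the vertex order v_0 < v_1 < v_2 < v_3 < v_4 < v_5 < v_6 < v_7 and write every simplex with vertices in increasing order. Then dim K = 2 and the simplices of K are:

  0-simplices (8): [v_0], [v_1], [v_2], [v_3], [v_4], [v_5], [v_6], [v_7]
  1-simplices (24): (24 of them)
  2-simplices (16): (16 of them)

so the chain groups are C_0 ≅ Z^8, C_1 ≅ Z^24, C_2 ≅ Z^16.

Boundary ∂_1: C_1 → C_0 is given by ∂[p,q] = [q] − [p].
This gives a 8×24 integer matrix of rank 7; reducing to Smith normal form yields diagonal entries (1,1,1,1,1,1,1).

∂_2: C_2 → C_1 maps a triangle to the signed sum of its edges. For instance
  ∂[v_3,v_4,v_7] = [v_4,v_7] − [v_3,v_7] + [v_3,v_4],
  ∂[v_0,v_1,v_3] = [v_1,v_3] − [v_0,v_3] + [v_0,v_1].
The resulting 24×16 matrix has rank 15, and its Smith normal form has invariant factors (1,1,1,1,1,1,1,1,1,1,1,1,1,1,1).

Now H_k = ker ∂_k / im ∂_{k+1}, so:

  H_0: rank C_0 − rank ∂_1 = 8 − 7 = 1, and the invariant factors of ∂_1 are all 1, so H_0 = Z.
  H_1: rank ker ∂_1 − rank ∂_2 = (24 − 7) − 15 = 2, and the invariant factors of ∂_2 are all 1, so H_1 = Z^2.
  H_2: rank ker ∂_2 − rank ∂_3 = (16 − 15) − 0 = 1, and there is no ∂_3, so H_2 = Z.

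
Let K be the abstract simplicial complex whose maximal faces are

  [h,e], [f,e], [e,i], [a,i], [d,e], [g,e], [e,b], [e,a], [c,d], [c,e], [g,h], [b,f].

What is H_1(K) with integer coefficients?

We work with the vertex ordering a < b < c < d < e < f < g < h < i. The simplices of K, each written with vertices in increasing order, are:

  0-simplices (9): a, b, c, d, e, f, g, h, i
  1-simplices (12): ae, ai, be, bf, cd, ce, de, ef, eg, eh, ei, gh

so the chain groups are C_0 ≅ Z^9, C_1 ≅ Z^12.

∂_1: C_1 → C_0 maps an edge to its endpoints' difference, ∂[p,q] = q − p.
As a 9×12 matrix over Z this has rank 8, with invariant factors (1,1,1,1,1,1,1,1).

From H_k ≅ ker(∂_k) / im(∂_{k+1}) we obtain:

  H_1: rank ker ∂_1 − rank ∂_2 = (12 − 8) − 0 = 4, and there is no ∂_2, so H_1 ≅ Z^4.

(K is a triangulation of a wedge of 4 circles.)

H_1 ≅ Z^4.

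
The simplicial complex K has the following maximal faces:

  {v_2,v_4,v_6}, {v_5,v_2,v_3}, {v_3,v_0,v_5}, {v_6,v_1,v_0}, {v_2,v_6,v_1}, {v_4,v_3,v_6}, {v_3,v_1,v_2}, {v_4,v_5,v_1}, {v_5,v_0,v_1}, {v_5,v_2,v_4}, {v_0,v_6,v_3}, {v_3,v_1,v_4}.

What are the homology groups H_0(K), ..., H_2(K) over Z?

We work with the vertex ordering v_0 < v_1 < v_2 < v_3 < v_4 < v_5 < v_6. The simplices of K, each written with vertices in increasing order, are:

  0-simplices (7): [v_0], [v_1], [v_2], [v_3], [v_4], [v_5], [v_6]
  1-simplices (18): (18 of them)
  2-simplices (12): (12 of them)

Hence C_0 ≅ Z^7, C_1 ≅ Z^18, C_2 ≅ Z^12.

∂_1: C_1 → C_0 is given by ∂[p,q] = [q] − [p]. For instance
  ∂[v_3,v_4] = [v_4] − [v_3].
As a 7×18 matrix over Z this has rank 6, with invariant factors (1,1,1,1,1,1).

∂_2: C_2 → C_1 acts by ∂[p,q,r] = [q,r] − [p,r] + [p,q]. For instance
  ∂[v_2,v_4,v_5] = [v_4,v_5] − [v_2,v_5] + [v_2,v_4],
  ∂[v_2,v_4,v_6] = [v_4,v_6] − [v_2,v_6] + [v_2,v_4].
This gives a 18×12 integer matrix of rank 12; reducing to Smith normal form yields diagonal entries (1,1,1,1,1,1,1,1,1,1,1,2).

From H_k ≅ ker(∂_k) / im(∂_{k+1}) we obtain:

  H_0: rank C_0 − rank ∂_1 = 7 − 6 = 1, and the invariant factors of ∂_1 are all 1, so H_0 ≅ Z.
  H_1: rank ker ∂_1 − rank ∂_2 = (18 − 6) − 12 = 0, and ∂_2 has invariant factor 2 > 1, so H_1 ≅ Z/2.
  H_2: rank ker ∂_2 − rank ∂_3 = (12 − 12) − 0 = 0, and there is no ∂_3, so H_2 ≅ 0.

As a check, the Euler characteristic is 7 − 18 + 12 = 1, which agrees with 1 − 0 + 0 = 1.

H_0 ≅ Z,  H_1 ≅ Z/2,  H_2 = 0.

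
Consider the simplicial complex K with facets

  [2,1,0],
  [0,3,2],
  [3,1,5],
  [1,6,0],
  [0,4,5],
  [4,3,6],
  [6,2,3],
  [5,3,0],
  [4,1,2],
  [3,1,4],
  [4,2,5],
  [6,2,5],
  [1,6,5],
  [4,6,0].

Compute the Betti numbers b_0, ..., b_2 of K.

b_0 = 1, b_1 = 2, b_2 = 1.

Fix the vertex order 0 < 1 < 2 < 3 < 4 < 5 < 6 and write every simplex with vertices in increasing order. Then dim K = 2 and the simplices of K are:

  0-simplices (7): [0], [1], [2], [3], [4], [5], [6]
  1-simplices (21): [0,1], [0,2], [0,3], [0,4], [0,5], [0,6], [1,2], [1,3], [1,4], [1,5], [1,6], [2,3], [2,4], [2,5], [2,6], [3,4], [3,5], [3,6], [4,5], [4,6], [5,6]
  2-simplices (14): [0,1,2], [0,1,6], [0,2,3], [0,3,5], [0,4,5], [0,4,6], [1,2,4], [1,3,4], [1,3,5], [1,5,6], [2,3,6], [2,4,5], [2,5,6], [3,4,6]

so the chain groups are C_0 ≅ Z^7, C_1 ≅ Z^21, C_2 ≅ Z^14.

∂_1: C_1 → C_0 maps an edge to its endpoints' difference, ∂[p,q] = q − p.
As a 7×21 matrix over Z this has rank 6, with invariant factors (1,1,1,1,1,1).

The boundary map ∂_2: C_2 → C_1 maps a triangle to the signed sum of its edges. For instance
  ∂[0,4,5] = [4,5] − [0,5] + [0,4],
  ∂[1,3,4] = [3,4] − [1,4] + [1,3].
The 21×14 boundary matrix has rank 13 and Smith normal form diag(1,1,1,1,1,1,1,1,1,1,1,1,1).

Computing H_k = (kernel of ∂_k) / (image of ∂_{k+1}):

  H_0: rank C_0 − rank ∂_1 = 7 − 6 = 1, and the invariant factors of ∂_1 are all 1, so H_0 ≅ Z.
  H_1: rank ker ∂_1 − rank ∂_2 = (21 − 6) − 13 = 2, and the invariant factors of ∂_2 are all 1, so H_1 ≅ Z^2.
  H_2: rank ker ∂_2 − rank ∂_3 = (14 − 13) − 0 = 1, and there is no ∂_3, so H_2 ≅ Z.

As a check, the Euler characteristic is 7 − 21 + 14 = 0, which agrees with 1 − 2 + 1 = 0.

Hence the Betti numbers are b_0 = 1, b_1 = 2, b_2 = 1.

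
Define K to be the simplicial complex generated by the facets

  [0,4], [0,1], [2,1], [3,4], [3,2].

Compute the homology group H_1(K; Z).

H_1 ≅ Z.

Order the vertices as 0 < 1 < 2 < 3 < 4. Listing each simplex with vertices in this order, K has dimension 1 with simplices:

  0-simplices (5): [0], [1], [2], [3], [4]
  1-simplices (5): [0,1], [0,4], [1,2], [2,3], [3,4]

so the chain groups are C_0 ≅ Z^5, C_1 ≅ Z^5.

Boundary ∂_1: C_1 → C_0 is given by ∂[p,q] = [q] − [p].
The 5×5 boundary matrix has rank 4 and Smith normal form diag(1,1,1,1).

Now H_k = ker ∂_k / im ∂_{k+1}, so:

  H_1: rank ker ∂_1 − rank ∂_2 = (5 − 4) − 0 = 1, and there is no ∂_2, so H_1 ≅ Z.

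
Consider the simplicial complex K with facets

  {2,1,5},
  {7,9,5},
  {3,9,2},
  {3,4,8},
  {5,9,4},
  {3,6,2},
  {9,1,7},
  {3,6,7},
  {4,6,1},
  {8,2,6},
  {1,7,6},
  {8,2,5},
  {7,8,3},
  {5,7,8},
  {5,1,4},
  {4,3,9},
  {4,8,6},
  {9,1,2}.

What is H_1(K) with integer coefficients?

We work with the vertex ordering 1 < 2 < 3 < 4 < 5 < 6 < 7 < 8 < 9. The simplices of K, each written with vertices in increasing order, are:

  0-simplices (9): [1], [2], [3], [4], [5], [6], [7], [8], [9]
  1-simplices (27): (27 of them)
  2-simplices (18): [1,2,5], [1,2,9], [1,4,5], [1,4,6], [1,6,7], [1,7,9], [2,3,6], [2,3,9], [2,5,8], [2,6,8], [3,4,8], [3,4,9], [3,6,7], [3,7,8], [4,5,9], [4,6,8], [5,7,8], [5,7,9]

so the chain groups are C_0 ≅ Z^9, C_1 ≅ Z^27, C_2 ≅ Z^18.

Boundary ∂_1: C_1 → C_0 is given by ∂[p,q] = [q] − [p]. For instance
  ∂[1,4] = [4] − [1].
This gives a 9×27 integer matrix of rank 8; reducing to Smith normal form yields diagonal entries (1,1,1,1,1,1,1,1).

Boundary ∂_2: C_2 → C_1 sends each 2-simplex [p,q,r] to [q,r] − [p,r] + [p,q]. For instance
  ∂[2,5,8] = [5,8] − [2,8] + [2,5],
  ∂[3,4,8] = [4,8] − [3,8] + [3,4].
The 27×18 boundary matrix has rank 18 and Smith normal form diag(1,1,1,1,1,1,1,1,1,1,1,1,1,1,1,1,1,2).

Computing H_k = (kernel of ∂_k) / (image of ∂_{k+1}):

  H_1: rank ker ∂_1 − rank ∂_2 = (27 − 8) − 18 = 1, and ∂_2 has invariant factor 2 > 1, so H_1 ≅ Z × Z/2.

H_1 = Z × Z/2.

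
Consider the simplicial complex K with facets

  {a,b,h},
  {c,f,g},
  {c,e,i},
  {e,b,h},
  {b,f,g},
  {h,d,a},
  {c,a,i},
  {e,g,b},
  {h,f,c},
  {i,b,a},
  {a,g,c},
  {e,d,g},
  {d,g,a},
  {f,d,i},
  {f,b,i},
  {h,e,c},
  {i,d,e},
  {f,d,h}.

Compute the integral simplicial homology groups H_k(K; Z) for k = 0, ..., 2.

We work with the vertex ordering a < b < c < d < e < f < g < h < i. The simplices of K, each written with vertices in increasing order, are:

  0-simplices (9): a, b, c, d, e, f, g, h, i
  1-simplices (27): ab, ac, ad, ag, ah, ai, be, bf, bg, bh, bi, ce, cf, cg, ch, ci, de, df, dg, dh, di, eg, eh, ei, fg, fh, fi
  2-simplices (18): abh, abi, acg, aci, adg, adh, beg, beh, bfg, bfi, ceh, cei, cfg, cfh, deg, dei, dfh, dfi

so the chain groups are C_0 ≅ Z^9, C_1 ≅ Z^27, C_2 ≅ Z^18.

Boundary ∂_1: C_1 → C_0 is given by ∂[p,q] = [q] − [p].
The resulting 9×27 matrix has rank 8, and its Smith normal form has invariant factors (1,1,1,1,1,1,1,1).

∂_2: C_2 → C_1 maps a triangle to the signed sum of its edges. For instance
  ∂dfh = fh − dh + df,
  ∂abh = bh − ah + ab.
The 27×18 boundary matrix has rank 17 and Smith normal form diag(1,1,1,1,1,1,1,1,1,1,1,1,1,1,1,1,1).

From H_k ≅ ker(∂_k) / im(∂_{k+1}) we obtain:

  H_0: rank C_0 − rank ∂_1 = 9 − 8 = 1, and the invariant factors of ∂_1 are all 1, so H_0 ≅ Z.
  H_1: rank ker ∂_1 − rank ∂_2 = (27 − 8) − 17 = 2, and the invariant factors of ∂_2 are all 1, so H_1 ≅ Z^2.
  H_2: rank ker ∂_2 − rank ∂_3 = (18 − 17) − 0 = 1, and there is no ∂_3, so H_2 ≅ Z.

H_0 = Z,  H_1 = Z^2,  H_2 = Z.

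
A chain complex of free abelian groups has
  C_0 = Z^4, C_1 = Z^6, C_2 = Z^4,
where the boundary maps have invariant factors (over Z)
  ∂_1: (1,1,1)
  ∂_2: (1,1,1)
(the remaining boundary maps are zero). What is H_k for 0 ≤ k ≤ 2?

H_0: b_0 = 4 − 0 − 3 = 1; torsion from ∂_1 factors > 1: none. So H_0 = Z.
H_1: b_1 = 6 − 3 − 3 = 0; torsion from ∂_2 factors > 1: none. So H_1 = 0.
H_2: b_2 = 4 − 3 − 0 = 1; torsion from ∂_3 factors > 1: none. So H_2 = Z.

H_0 = Z,  H_1 = 0,  H_2 = Z.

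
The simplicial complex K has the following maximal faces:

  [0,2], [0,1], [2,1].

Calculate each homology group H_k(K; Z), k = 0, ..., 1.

H_0 ≅ Z,  H_1 ≅ Z.

K has 3 vertices, 3 edges.
rank ∂_0 = 0, rank ∂_1 = 2 ⇒ b_0 = 3 − 0 − 2 = 1; all invariant factors of ∂_1 are 1 so no torsion. So H_0 ≅ Z.
rank ∂_1 = 2, rank ∂_2 = 0 ⇒ b_1 = 3 − 2 − 0 = 1. So H_1 ≅ Z.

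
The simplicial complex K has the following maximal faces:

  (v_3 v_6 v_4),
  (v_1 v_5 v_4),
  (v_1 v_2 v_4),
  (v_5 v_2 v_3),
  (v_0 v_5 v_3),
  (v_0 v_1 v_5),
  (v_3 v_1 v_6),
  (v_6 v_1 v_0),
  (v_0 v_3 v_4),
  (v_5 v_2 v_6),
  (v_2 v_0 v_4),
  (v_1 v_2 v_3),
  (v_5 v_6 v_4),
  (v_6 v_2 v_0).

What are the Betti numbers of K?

Order the vertices as v_0 < v_1 < v_2 < v_3 < v_4 < v_5 < v_6. Listing each simplex with vertices in this order, K has dimension 2 with simplices:

  0-simplices (7): [v_0], [v_1], [v_2], [v_3], [v_4], [v_5], [v_6]
  1-simplices (21): (21 of them)
  2-simplices (14): (14 of them)

Hence C_0 ≅ Z^7, C_1 ≅ Z^21, C_2 ≅ Z^14.

∂_1: C_1 → C_0 maps an edge to its endpoints' difference, ∂[p,q] = q − p. For instance
  ∂[v_0,v_3] = [v_3] − [v_0].
The 7×21 boundary matrix has rank 6 and Smith normal form diag(1,1,1,1,1,1).

∂_2: C_2 → C_1 maps a triangle to the signed sum of its edges. For instance
  ∂[v_1,v_2,v_4] = [v_2,v_4] − [v_1,v_4] + [v_1,v_2],
  ∂[v_2,v_5,v_6] = [v_5,v_6] − [v_2,v_6] + [v_2,v_5].
The resulting 21×14 matrix has rank 13, and its Smith normal form has invariant factors (1,1,1,1,1,1,1,1,1,1,1,1,1).

Computing H_k = (kernel of ∂_k) / (image of ∂_{k+1}):

  H_0: rank C_0 − rank ∂_1 = 7 − 6 = 1, and the invariant factors of ∂_1 are all 1, so H_0 ≅ Z.
  H_1: rank ker ∂_1 − rank ∂_2 = (21 − 6) − 13 = 2, and the invariant factors of ∂_2 are all 1, so H_1 ≅ Z^2.
  H_2: rank ker ∂_2 − rank ∂_3 = (14 − 13) − 0 = 1, and there is no ∂_3, so H_2 ≅ Z.

(K is a triangulation of the torus T^2.)

Hence the Betti numbers are b_0 = 1, b_1 = 2, b_2 = 1.

b_0 = 1, b_1 = 2, b_2 = 1.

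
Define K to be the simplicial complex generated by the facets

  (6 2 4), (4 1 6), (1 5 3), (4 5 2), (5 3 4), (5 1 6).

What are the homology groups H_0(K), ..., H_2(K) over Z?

Order the vertices as 1 < 2 < 3 < 4 < 5 < 6. Listing each simplex with vertices in this order, K has dimension 2 with simplices:

  0-simplices (6): [1], [2], [3], [4], [5], [6]
  1-simplices (12): [1,3], [1,4], [1,5], [1,6], [2,4], [2,5], [2,6], [3,4], [3,5], [4,5], [4,6], [5,6]
  2-simplices (6): [1,3,5], [1,4,6], [1,5,6], [2,4,5], [2,4,6], [3,4,5]

Hence C_0 ≅ Z^6, C_1 ≅ Z^12, C_2 ≅ Z^6.

∂_1: C_1 → C_0 is given by ∂[p,q] = [q] − [p]. For instance
  ∂[1,3] = [3] − [1].
The resulting 6×12 matrix has rank 5, and its Smith normal form has invariant factors (1,1,1,1,1).

Boundary ∂_2: C_2 → C_1 sends each 2-simplex [p,q,r] to [q,r] − [p,r] + [p,q]. For instance
  ∂[2,4,5] = [4,5] − [2,5] + [2,4],
  ∂[3,4,5] = [4,5] − [3,5] + [3,4].
The resulting 12×6 matrix has rank 6, and its Smith normal form has invariant factors (1,1,1,1,1,1).

From H_k ≅ ker(∂_k) / im(∂_{k+1}) we obtain:

  H_0: rank C_0 − rank ∂_1 = 6 − 5 = 1, and the invariant factors of ∂_1 are all 1, so H_0 ≅ Z.
  H_1: rank ker ∂_1 − rank ∂_2 = (12 − 5) − 6 = 1, and the invariant factors of ∂_2 are all 1, so H_1 ≅ Z.
  H_2: rank ker ∂_2 − rank ∂_3 = (6 − 6) − 0 = 0, and there is no ∂_3, so H_2 ≅ 0.

(K is a triangulation of the cylinder S^1 x I.)

H_0 ≅ Z,  H_1 ≅ Z,  H_2 = 0.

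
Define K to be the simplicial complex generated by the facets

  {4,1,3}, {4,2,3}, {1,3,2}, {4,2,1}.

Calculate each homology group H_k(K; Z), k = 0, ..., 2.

H_0 = Z,  H_1 = 0,  H_2 = Z.

K has 4 vertices, 6 edges, 4 triangles.
rank ∂_0 = 0, rank ∂_1 = 3 ⇒ b_0 = 4 − 0 − 3 = 1; all invariant factors of ∂_1 are 1 so no torsion. So H_0 = Z.
rank ∂_1 = 3, rank ∂_2 = 3 ⇒ b_1 = 6 − 3 − 3 = 0; all invariant factors of ∂_2 are 1 so no torsion. So H_1 = 0.
rank ∂_2 = 3, rank ∂_3 = 0 ⇒ b_2 = 4 − 3 − 0 = 1. So H_2 = Z.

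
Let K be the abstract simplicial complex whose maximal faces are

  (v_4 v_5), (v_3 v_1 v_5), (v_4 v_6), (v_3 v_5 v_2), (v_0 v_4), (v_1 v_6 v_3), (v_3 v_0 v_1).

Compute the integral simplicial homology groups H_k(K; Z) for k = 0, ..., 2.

H_0 ≅ Z,  H_1 ≅ Z^2,  H_2 = 0.

Take the total order v_0 < v_1 < v_2 < v_3 < v_4 < v_5 < v_6 on the vertex set. Then K (dimension 2) consists of the simplices:

  0-simplices (7): [v_0], [v_1], [v_2], [v_3], [v_4], [v_5], [v_6]
  1-simplices (12): [v_0,v_1], [v_0,v_3], [v_0,v_4], [v_1,v_3], [v_1,v_5], [v_1,v_6], [v_2,v_3], [v_2,v_5], [v_3,v_5], [v_3,v_6], [v_4,v_5], [v_4,v_6]
  2-simplices (4): [v_0,v_1,v_3], [v_1,v_3,v_5], [v_1,v_3,v_6], [v_2,v_3,v_5]

giving chain groups C_0 ≅ Z^7, C_1 ≅ Z^12, C_2 ≅ Z^4.

The boundary map ∂_1: C_1 → C_0 maps an edge to its endpoints' difference, ∂[p,q] = q − p. For instance
  ∂[v_0,v_4] = [v_4] − [v_0].
The 7×12 boundary matrix has rank 6 and Smith normal form diag(1,1,1,1,1,1).

∂_2: C_2 → C_1 acts by ∂[p,q,r] = [q,r] − [p,r] + [p,q]. For instance
  ∂[v_1,v_3,v_6] = [v_3,v_6] − [v_1,v_6] + [v_1,v_3],
  ∂[v_1,v_3,v_5] = [v_3,v_5] − [v_1,v_5] + [v_1,v_3].
The 12×4 boundary matrix has rank 4 and Smith normal form diag(1,1,1,1).

From H_k ≅ ker(∂_k) / im(∂_{k+1}) we obtain:

  H_0: rank C_0 − rank ∂_1 = 7 − 6 = 1, and the invariant factors of ∂_1 are all 1, so H_0 = Z.
  H_1: rank ker ∂_1 − rank ∂_2 = (12 − 6) − 4 = 2, and the invariant factors of ∂_2 are all 1, so H_1 = Z^2.
  H_2: rank ker ∂_2 − rank ∂_3 = (4 − 4) − 0 = 0, and there is no ∂_3, so H_2 = 0.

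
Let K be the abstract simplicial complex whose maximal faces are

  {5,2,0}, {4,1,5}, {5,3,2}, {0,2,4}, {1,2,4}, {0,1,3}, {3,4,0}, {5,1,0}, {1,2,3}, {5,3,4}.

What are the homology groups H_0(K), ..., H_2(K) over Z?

Take the total order 0 < 1 < 2 < 3 < 4 < 5 on the vertex set. Then K (dimension 2) consists of the simplices:

  0-simplices (6): [0], [1], [2], [3], [4], [5]
  1-simplices (15): [0,1], [0,2], [0,3], [0,4], [0,5], [1,2], [1,3], [1,4], [1,5], [2,3], [2,4], [2,5], [3,4], [3,5], [4,5]
  2-simplices (10): [0,1,3], [0,1,5], [0,2,4], [0,2,5], [0,3,4], [1,2,3], [1,2,4], [1,4,5], [2,3,5], [3,4,5]

so the chain groups are C_0 ≅ Z^6, C_1 ≅ Z^15, C_2 ≅ Z^10.

∂_1: C_1 → C_0 maps an edge to its endpoints' difference, ∂[p,q] = q − p.
The resulting 6×15 matrix has rank 5, and its Smith normal form has invariant factors (1,1,1,1,1).

Boundary ∂_2: C_2 → C_1 sends each 2-simplex [p,q,r] to [q,r] − [p,r] + [p,q]. For instance
  ∂[0,1,5] = [1,5] − [0,5] + [0,1],
  ∂[1,4,5] = [4,5] − [1,5] + [1,4].
This gives a 15×10 integer matrix of rank 10; reducing to Smith normal form yields diagonal entries (1,1,1,1,1,1,1,1,1,2).

Reading off H_k = ker ∂_k / im ∂_{k+1}:

  H_0: rank C_0 − rank ∂_1 = 6 − 5 = 1, and the invariant factors of ∂_1 are all 1, so H_0 = Z.
  H_1: rank ker ∂_1 − rank ∂_2 = (15 − 5) − 10 = 0, and ∂_2 has invariant factor 2 > 1, so H_1 = Z_2.
  H_2: rank ker ∂_2 − rank ∂_3 = (10 − 10) − 0 = 0, and there is no ∂_3, so H_2 = 0.

H_0 = Z,  H_1 = Z_2,  H_2 = 0.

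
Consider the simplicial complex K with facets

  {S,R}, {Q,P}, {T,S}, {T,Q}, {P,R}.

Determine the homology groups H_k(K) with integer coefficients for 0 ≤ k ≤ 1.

Order the vertices as P < Q < R < S < T. Listing each simplex with vertices in this order, K has dimension 1 with simplices:

  0-simplices (5): P, Q, R, S, T
  1-simplices (5): PQ, PR, QT, RS, ST

giving chain groups C_0 ≅ Z^5, C_1 ≅ Z^5.

Boundary ∂_1: C_1 → C_0 is given by ∂[p,q] = [q] − [p]. For instance
  ∂QT = T − Q.
The resulting 5×5 matrix has rank 4, and its Smith normal form has invariant factors (1,1,1,1).

Computing H_k = (kernel of ∂_k) / (image of ∂_{k+1}):

  H_0: rank C_0 − rank ∂_1 = 5 − 4 = 1, and the invariant factors of ∂_1 are all 1, so H_0 ≅ Z.
  H_1: rank ker ∂_1 − rank ∂_2 = (5 − 4) − 0 = 1, and there is no ∂_2, so H_1 ≅ Z.

As a check, the Euler characteristic is 5 − 5 = 0, which agrees with 1 − 1 = 0.

H_0 = Z,  H_1 = Z.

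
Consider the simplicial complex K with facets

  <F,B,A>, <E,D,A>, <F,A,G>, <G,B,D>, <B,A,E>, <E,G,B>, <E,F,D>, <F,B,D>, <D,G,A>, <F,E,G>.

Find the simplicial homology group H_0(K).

H_0 = Z.

We work with the vertex ordering A < B < D < E < F < G. The simplices of K, each written with vertices in increasing order, are:

  0-simplices (6): A, B, D, E, F, G
  1-simplices (15): AB, AD, AE, AF, AG, BD, BE, BF, BG, DE, DF, DG, EF, EG, FG
  2-simplices (10): ABE, ABF, ADE, ADG, AFG, BDF, BDG, BEG, DEF, EFG

giving chain groups C_0 ≅ Z^6, C_1 ≅ Z^15, C_2 ≅ Z^10.

The boundary map ∂_1: C_1 → C_0 is given by ∂[p,q] = [q] − [p]. For instance
  ∂DG = G − D.
The resulting 6×15 matrix has rank 5, and its Smith normal form has invariant factors (1,1,1,1,1).

∂_2: C_2 → C_1 sends each 2-simplex [p,q,r] to [q,r] − [p,r] + [p,q]. For instance
  ∂DEF = EF − DF + DE,
  ∂ADE = DE − AE + AD.
The resulting 15×10 matrix has rank 10, and its Smith normal form has invariant factors (1,1,1,1,1,1,1,1,1,2).

From H_k ≅ ker(∂_k) / im(∂_{k+1}) we obtain:

  H_0: rank C_0 − rank ∂_1 = 6 − 5 = 1, and the invariant factors of ∂_1 are all 1, so H_0 ≅ Z.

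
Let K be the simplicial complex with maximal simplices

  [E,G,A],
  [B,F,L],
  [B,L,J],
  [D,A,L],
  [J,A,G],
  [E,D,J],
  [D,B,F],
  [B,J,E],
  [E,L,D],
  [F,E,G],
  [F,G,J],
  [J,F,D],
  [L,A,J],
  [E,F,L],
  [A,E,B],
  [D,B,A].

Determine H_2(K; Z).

Fix the vertex order A < B < D < E < F < G < J < L and write every simplex with vertices in increasing order. Then dim K = 2 and the simplices of K are:

  0-simplices (8): A, B, D, E, F, G, J, L
  1-simplices (24): AB, AD, AE, AG, AJ, AL, BD, BE, BF, BJ, BL, DE, DF, DJ, DL, EF, EG, EJ, EL, FG, FJ, FL, GJ, JL
  2-simplices (16): ABD, ABE, ADL, AEG, AGJ, AJL, BDF, BEJ, BFL, BJL, DEJ, DEL, DFJ, EFG, EFL, FGJ

so the chain groups are C_0 ≅ Z^8, C_1 ≅ Z^24, C_2 ≅ Z^16.

The boundary map ∂_1: C_1 → C_0 is given by ∂[p,q] = [q] − [p]. For instance
  ∂FL = L − F.
This gives a 8×24 integer matrix of rank 7; reducing to Smith normal form yields diagonal entries (1,1,1,1,1,1,1).

∂_2: C_2 → C_1 acts by ∂[p,q,r] = [q,r] − [p,r] + [p,q]. For instance
  ∂FGJ = GJ − FJ + FG,
  ∂EFG = FG − EG + EF.
The 24×16 boundary matrix has rank 15 and Smith normal form diag(1,1,1,1,1,1,1,1,1,1,1,1,1,1,1).

Now H_k = ker ∂_k / im ∂_{k+1}, so:

  H_2: rank ker ∂_2 − rank ∂_3 = (16 − 15) − 0 = 1, and there is no ∂_3, so H_2 = Z.

H_2 ≅ Z.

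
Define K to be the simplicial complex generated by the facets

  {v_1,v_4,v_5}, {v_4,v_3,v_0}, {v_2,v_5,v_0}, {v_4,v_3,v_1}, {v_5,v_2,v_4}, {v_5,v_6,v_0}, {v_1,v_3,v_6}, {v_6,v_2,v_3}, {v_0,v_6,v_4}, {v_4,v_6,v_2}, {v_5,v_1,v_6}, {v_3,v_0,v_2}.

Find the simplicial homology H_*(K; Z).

Take the total order v_0 < v_1 < v_2 < v_3 < v_4 < v_5 < v_6 on the vertex set. Then K (dimension 2) consists of the simplices:

  0-simplices (7): [v_0], [v_1], [v_2], [v_3], [v_4], [v_5], [v_6]
  1-simplices (18): (18 of them)
  2-simplices (12): (12 of them)

so the chain groups are C_0 ≅ Z^7, C_1 ≅ Z^18, C_2 ≅ Z^12.

∂_1: C_1 → C_0 is given by ∂[p,q] = [q] − [p]. For instance
  ∂[v_2,v_6] = [v_6] − [v_2].
The resulting 7×18 matrix has rank 6, and its Smith normal form has invariant factors (1,1,1,1,1,1).

Boundary ∂_2: C_2 → C_1 sends each 2-simplex [p,q,r] to [q,r] − [p,r] + [p,q]. For instance
  ∂[v_1,v_3,v_6] = [v_3,v_6] − [v_1,v_6] + [v_1,v_3],
  ∂[v_2,v_4,v_6] = [v_4,v_6] − [v_2,v_6] + [v_2,v_4].
This gives a 18×12 integer matrix of rank 12; reducing to Smith normal form yields diagonal entries (1,1,1,1,1,1,1,1,1,1,1,2).

Computing H_k = (kernel of ∂_k) / (image of ∂_{k+1}):

  H_0: rank C_0 − rank ∂_1 = 7 − 6 = 1, and the invariant factors of ∂_1 are all 1, so H_0 = Z.
  H_1: rank ker ∂_1 − rank ∂_2 = (18 − 6) − 12 = 0, and ∂_2 has invariant factor 2 > 1, so H_1 = Z/2Z.
  H_2: rank ker ∂_2 − rank ∂_3 = (12 − 12) − 0 = 0, and there is no ∂_3, so H_2 = 0.

As a check, the Euler characteristic is 7 − 18 + 12 = 1, which agrees with 1 − 0 + 0 = 1.
(K is a triangulation of the real projective plane RP^2.)

H_0 ≅ Z,  H_1 ≅ Z/2Z,  H_2 = 0.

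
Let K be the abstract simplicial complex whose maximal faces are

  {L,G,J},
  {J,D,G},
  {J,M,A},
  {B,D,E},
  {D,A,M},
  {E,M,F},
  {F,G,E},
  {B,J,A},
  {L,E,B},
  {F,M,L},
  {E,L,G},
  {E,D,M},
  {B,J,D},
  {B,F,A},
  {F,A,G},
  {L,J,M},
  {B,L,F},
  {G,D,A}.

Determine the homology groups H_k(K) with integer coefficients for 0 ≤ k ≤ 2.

H_0 = Z,  H_1 = Z × Z/2,  H_2 = 0.

We work with the vertex ordering A < B < D < E < F < G < J < L < M. The simplices of K, each written with vertices in increasing order, are:

  0-simplices (9): A, B, D, E, F, G, J, L, M
  1-simplices (27): AB, AD, AF, AG, AJ, AM, BD, BE, BF, BJ, BL, DE, DG, DJ, DM, EF, EG, EL, EM, FG, FL, FM, GJ, GL, JL, JM, LM
  2-simplices (18): ABF, ABJ, ADG, ADM, AFG, AJM, BDE, BDJ, BEL, BFL, DEM, DGJ, EFG, EFM, EGL, FLM, GJL, JLM

Hence C_0 ≅ Z^9, C_1 ≅ Z^27, C_2 ≅ Z^18.

∂_1: C_1 → C_0 maps an edge to its endpoints' difference, ∂[p,q] = q − p. For instance
  ∂BL = L − B.
The resulting 9×27 matrix has rank 8, and its Smith normal form has invariant factors (1,1,1,1,1,1,1,1).

∂_2: C_2 → C_1 maps a triangle to the signed sum of its edges. For instance
  ∂AJM = JM − AM + AJ,
  ∂ADG = DG − AG + AD.
This gives a 27×18 integer matrix of rank 18; reducing to Smith normal form yields diagonal entries (1,1,1,1,1,1,1,1,1,1,1,1,1,1,1,1,1,2).

Reading off H_k = ker ∂_k / im ∂_{k+1}:

  H_0: rank C_0 − rank ∂_1 = 9 − 8 = 1, and the invariant factors of ∂_1 are all 1, so H_0 = Z.
  H_1: rank ker ∂_1 − rank ∂_2 = (27 − 8) − 18 = 1, and ∂_2 has invariant factor 2 > 1, so H_1 = Z × Z/2.
  H_2: rank ker ∂_2 − rank ∂_3 = (18 − 18) − 0 = 0, and there is no ∂_3, so H_2 = 0.

As a check, the Euler characteristic is 9 − 27 + 18 = 0, which agrees with 1 − 1 + 0 = 0.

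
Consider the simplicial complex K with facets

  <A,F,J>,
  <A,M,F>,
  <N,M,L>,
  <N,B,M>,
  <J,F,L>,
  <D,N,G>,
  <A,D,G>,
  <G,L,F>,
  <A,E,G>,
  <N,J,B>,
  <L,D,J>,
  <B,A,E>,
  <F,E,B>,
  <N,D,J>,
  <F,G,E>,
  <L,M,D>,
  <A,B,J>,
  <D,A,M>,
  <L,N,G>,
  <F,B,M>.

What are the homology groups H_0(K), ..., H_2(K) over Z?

Fix the vertex order A < B < D < E < F < G < J < L < M < N and write every simplex with vertices in increasing order. Then dim K = 2 and the simplices of K are:

  0-simplices (10): A, B, D, E, F, G, J, L, M, N
  1-simplices (30): AB, AD, AE, AF, AG, AJ, AM, BE, BF, BJ, BM, BN, DG, DJ, DL, DM, DN, EF, EG, FG, FJ, FL, FM, GL, GN, JL, JN, LM, LN, MN
  2-simplices (20): ABE, ABJ, ADG, ADM, AEG, AFJ, AFM, BEF, BFM, BJN, BMN, DGN, DJL, DJN, DLM, EFG, FGL, FJL, GLN, LMN

Hence C_0 ≅ Z^10, C_1 ≅ Z^30, C_2 ≅ Z^20.

∂_1: C_1 → C_0 sends each edge [p,q] (with p < q) to q − p. For instance
  ∂AD = D − A.
As a 10×30 matrix over Z this has rank 9, with invariant factors (1,1,1,1,1,1,1,1,1).

The boundary map ∂_2: C_2 → C_1 sends each 2-simplex [p,q,r] to [q,r] − [p,r] + [p,q]. For instance
  ∂DGN = GN − DN + DG,
  ∂AFM = FM − AM + AF.
The resulting 30×20 matrix has rank 20, and its Smith normal form has invariant factors (1,1,1,1,1,1,1,1,1,1,1,1,1,1,1,1,1,1,1,2).

Now H_k = ker ∂_k / im ∂_{k+1}, so:

  H_0: rank C_0 − rank ∂_1 = 10 − 9 = 1, and the invariant factors of ∂_1 are all 1, so H_0 = Z.
  H_1: rank ker ∂_1 − rank ∂_2 = (30 − 9) − 20 = 1, and ∂_2 has invariant factor 2 > 1, so H_1 = Z × Z/2.
  H_2: rank ker ∂_2 − rank ∂_3 = (20 − 20) − 0 = 0, and there is no ∂_3, so H_2 = 0.

As a check, the Euler characteristic is 10 − 30 + 20 = 0, which agrees with 1 − 1 + 0 = 0.

H_0 = Z,  H_1 = Z × Z/2,  H_2 = 0.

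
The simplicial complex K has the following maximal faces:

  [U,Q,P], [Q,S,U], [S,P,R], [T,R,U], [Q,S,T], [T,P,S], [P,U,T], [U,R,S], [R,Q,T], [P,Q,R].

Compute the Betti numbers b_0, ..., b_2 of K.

b_0 = 1, b_1 = 0, b_2 = 0.

K has 6 vertices, 15 edges, 10 triangles.
rank ∂_0 = 0, rank ∂_1 = 5 ⇒ b_0 = 6 − 0 − 5 = 1; all invariant factors of ∂_1 are 1 so no torsion. So H_0 = Z.
rank ∂_1 = 5, rank ∂_2 = 10 ⇒ b_1 = 15 − 5 − 10 = 0; ∂_2 has invariant factor(s) [2] giving torsion. So H_1 = Z/2.
rank ∂_2 = 10, rank ∂_3 = 0 ⇒ b_2 = 10 − 10 − 0 = 0. So H_2 = 0.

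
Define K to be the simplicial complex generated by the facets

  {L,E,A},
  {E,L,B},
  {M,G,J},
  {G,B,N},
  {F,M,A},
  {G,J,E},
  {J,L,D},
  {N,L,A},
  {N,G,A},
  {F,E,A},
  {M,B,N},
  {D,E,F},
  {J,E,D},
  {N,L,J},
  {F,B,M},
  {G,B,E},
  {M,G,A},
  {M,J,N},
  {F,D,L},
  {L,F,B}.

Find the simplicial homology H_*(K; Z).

H_0 ≅ Z,  H_1 ≅ Z ⊕ Z/2Z,  H_2 = 0.

Fix the vertex order A < B < D < E < F < G < J < L < M < N and write every simplex with vertices in increasing order. Then dim K = 2 and the simplices of K are:

  0-simplices (10): A, B, D, E, F, G, J, L, M, N
  1-simplices (30): AE, AF, AG, AL, AM, AN, BE, BF, BG, BL, BM, BN, DE, DF, DJ, DL, EF, EG, EJ, EL, FL, FM, GJ, GM, GN, JL, JM, JN, LN, MN
  2-simplices (20): AEF, AEL, AFM, AGM, AGN, ALN, BEG, BEL, BFL, BFM, BGN, BMN, DEF, DEJ, DFL, DJL, EGJ, GJM, JLN, JMN

giving chain groups C_0 ≅ Z^10, C_1 ≅ Z^30, C_2 ≅ Z^20.

Boundary ∂_1: C_1 → C_0 is given by ∂[p,q] = [q] − [p].
This gives a 10×30 integer matrix of rank 9; reducing to Smith normal form yields diagonal entries (1,1,1,1,1,1,1,1,1).

The boundary map ∂_2: C_2 → C_1 maps a triangle to the signed sum of its edges. For instance
  ∂AEL = EL − AL + AE,
  ∂BMN = MN − BN + BM.
This gives a 30×20 integer matrix of rank 20; reducing to Smith normal form yields diagonal entries (1,1,1,1,1,1,1,1,1,1,1,1,1,1,1,1,1,1,1,2).

Computing H_k = (kernel of ∂_k) / (image of ∂_{k+1}):

  H_0: rank C_0 − rank ∂_1 = 10 − 9 = 1, and the invariant factors of ∂_1 are all 1, so H_0 ≅ Z.
  H_1: rank ker ∂_1 − rank ∂_2 = (30 − 9) − 20 = 1, and ∂_2 has invariant factor 2 > 1, so H_1 ≅ Z ⊕ Z/2Z.
  H_2: rank ker ∂_2 − rank ∂_3 = (20 − 20) − 0 = 0, and there is no ∂_3, so H_2 ≅ 0.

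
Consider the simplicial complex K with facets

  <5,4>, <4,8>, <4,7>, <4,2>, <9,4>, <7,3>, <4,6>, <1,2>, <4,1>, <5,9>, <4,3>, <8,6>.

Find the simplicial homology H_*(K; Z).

We work with the vertex ordering 1 < 2 < 3 < 4 < 5 < 6 < 7 < 8 < 9. The simplices of K, each written with vertices in increasing order, are:

  0-simplices (9): [1], [2], [3], [4], [5], [6], [7], [8], [9]
  1-simplices (12): [1,2], [1,4], [2,4], [3,4], [3,7], [4,5], [4,6], [4,7], [4,8], [4,9], [5,9], [6,8]

so the chain groups are C_0 ≅ Z^9, C_1 ≅ Z^12.

The boundary map ∂_1: C_1 → C_0 is given by ∂[p,q] = [q] − [p].
The 9×12 boundary matrix has rank 8 and Smith normal form diag(1,1,1,1,1,1,1,1).

Reading off H_k = ker ∂_k / im ∂_{k+1}:

  H_0: rank C_0 − rank ∂_1 = 9 − 8 = 1, and the invariant factors of ∂_1 are all 1, so H_0 ≅ Z.
  H_1: rank ker ∂_1 − rank ∂_2 = (12 − 8) − 0 = 4, and there is no ∂_2, so H_1 ≅ Z^4.

(K is a triangulation of a wedge of 4 circles.)

H_0 ≅ Z,  H_1 ≅ Z^4.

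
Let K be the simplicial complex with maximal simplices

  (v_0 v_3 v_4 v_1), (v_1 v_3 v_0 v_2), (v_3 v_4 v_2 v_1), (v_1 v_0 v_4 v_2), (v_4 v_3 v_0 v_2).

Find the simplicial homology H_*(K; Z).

We work with the vertex ordering v_0 < v_1 < v_2 < v_3 < v_4. The simplices of K, each written with vertices in increasing order, are:

  0-simplices (5): [v_0], [v_1], [v_2], [v_3], [v_4]
  1-simplices (10): [v_0,v_1], [v_0,v_2], [v_0,v_3], [v_0,v_4], [v_1,v_2], [v_1,v_3], [v_1,v_4], [v_2,v_3], [v_2,v_4], [v_3,v_4]
  2-simplices (10): [v_0,v_1,v_2], [v_0,v_1,v_3], [v_0,v_1,v_4], [v_0,v_2,v_3], [v_0,v_2,v_4], [v_0,v_3,v_4], [v_1,v_2,v_3], [v_1,v_2,v_4], [v_1,v_3,v_4], [v_2,v_3,v_4]
  3-simplices (5): [v_0,v_1,v_2,v_3], [v_0,v_1,v_2,v_4], [v_0,v_1,v_3,v_4], [v_0,v_2,v_3,v_4], [v_1,v_2,v_3,v_4]

Hence C_0 ≅ Z^5, C_1 ≅ Z^10, C_2 ≅ Z^10, C_3 ≅ Z^5.

∂_1: C_1 → C_0 sends each edge [p,q] (with p < q) to q − p.
The 5×10 boundary matrix has rank 4 and Smith normal form diag(1,1,1,1).

∂_2: C_2 → C_1 acts by ∂[p,q,r] = [q,r] − [p,r] + [p,q]. For instance
  ∂[v_1,v_2,v_4] = [v_2,v_4] − [v_1,v_4] + [v_1,v_2],
  ∂[v_0,v_1,v_4] = [v_1,v_4] − [v_0,v_4] + [v_0,v_1].
The resulting 10×10 matrix has rank 6, and its Smith normal form has invariant factors (1,1,1,1,1,1).

Boundary ∂_3: C_3 → C_2 sends each 3-simplex σ to the alternating sum Σ_i (−1)^i (σ with its i-th vertex removed). For instance
  ∂[v_0,v_1,v_2,v_3] = [v_1,v_2,v_3] − [v_0,v_2,v_3] + [v_0,v_1,v_3] − [v_0,v_1,v_2],
  ∂[v_1,v_2,v_3,v_4] = [v_2,v_3,v_4] − [v_1,v_3,v_4] + [v_1,v_2,v_4] − [v_1,v_2,v_3].
This gives a 10×5 integer matrix of rank 4; reducing to Smith normal form yields diagonal entries (1,1,1,1).

Reading off H_k = ker ∂_k / im ∂_{k+1}:

  H_0: rank C_0 − rank ∂_1 = 5 − 4 = 1, and the invariant factors of ∂_1 are all 1, so H_0 = Z.
  H_1: rank ker ∂_1 − rank ∂_2 = (10 − 4) − 6 = 0, and the invariant factors of ∂_2 are all 1, so H_1 = 0.
  H_2: rank ker ∂_2 − rank ∂_3 = (10 − 6) − 4 = 0, and the invariant factors of ∂_3 are all 1, so H_2 = 0.
  H_3: rank ker ∂_3 − rank ∂_4 = (5 − 4) − 0 = 1, and there is no ∂_4, so H_3 = Z.

H_0 ≅ Z,  H_1 = 0,  H_2 = 0,  H_3 ≅ Z.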